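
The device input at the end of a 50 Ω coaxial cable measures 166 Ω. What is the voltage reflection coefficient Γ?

Γ = (Z_L − Z_0)/(Z_L + Z_0) = (166 − 50)/(166 + 50) = 116/216

Γ = 0.537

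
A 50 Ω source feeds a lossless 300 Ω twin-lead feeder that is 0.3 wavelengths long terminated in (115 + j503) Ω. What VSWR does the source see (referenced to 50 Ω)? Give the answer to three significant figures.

VSWR ≈ 4.57

βl = 2π × 0.3 = 108°
tan(βl) = -3.08
Z_in = Z_0·(Z_L + jZ_0·tanβl)/(Z_0 + jZ_L·tanβl) = 30.6 − j62.4 Ω
Γ_s = (Z_in − Z_s)/(Z_in + Z_s) = (-19.4 − j62.4)/(80.6 − j62.4), |Γ_s| = 0.641
VSWR = (1 + |Γ_s|)/(1 − |Γ_s|)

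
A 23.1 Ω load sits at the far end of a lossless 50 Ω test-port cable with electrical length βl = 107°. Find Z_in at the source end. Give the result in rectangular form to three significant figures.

Z_in ≈ 82.3 − j39.2 Ω

tan(βl) = tan(107°) = -3.27
Z_in = Z_0·(Z_L + jZ_0·tanβl)/(Z_0 + jZ_L·tanβl)
     = 50·(23.1 − j164)/(50 − j75.6)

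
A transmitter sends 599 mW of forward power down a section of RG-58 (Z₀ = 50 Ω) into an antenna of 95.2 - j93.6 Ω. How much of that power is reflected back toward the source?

|Γ| = |(45.2 − j93.6)/(145.2 − j93.6)| = 0.602
|Γ|² = 0.362
P_refl = |Γ|²·P_inc = 217 mW, P_del = (1 − |Γ|²)·P_inc = 382 mW

P_reflected ≈ 217 mW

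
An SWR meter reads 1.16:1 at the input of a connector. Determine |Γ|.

|Γ| = (S − 1)/(S + 1) = (1.16 − 1)/(1.16 + 1) = 0.16/2.16

|Γ| ≈ 0.0741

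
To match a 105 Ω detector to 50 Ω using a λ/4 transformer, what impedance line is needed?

Z_qwt ≈ 72.5 Ω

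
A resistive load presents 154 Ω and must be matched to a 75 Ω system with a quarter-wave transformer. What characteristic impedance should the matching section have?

Z_qwt ≈ 107 Ω

Z_qwt = √(Z_0·R_L) = √(75 × 154) = √11550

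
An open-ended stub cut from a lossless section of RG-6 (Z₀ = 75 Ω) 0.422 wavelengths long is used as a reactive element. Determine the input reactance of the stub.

X_in ≈ 141 Ω (inductive)

βl = 2π × 0.422 = 152°
tan(βl) = -0.534
For an open-ended stub, Z_in = −jZ_0·cot(βl) = −jZ_0/tan(βl)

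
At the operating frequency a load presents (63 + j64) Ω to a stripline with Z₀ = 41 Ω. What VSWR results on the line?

VSWR ≈ 3.49

Γ = (Z_L − Z_0)/(Z_L + Z_0) = (22 + j64)/(104 + j64)
|Γ| = 67.7/122 = 0.554
VSWR = (1 + |Γ|)/(1 − |Γ|) = 1.55/0.446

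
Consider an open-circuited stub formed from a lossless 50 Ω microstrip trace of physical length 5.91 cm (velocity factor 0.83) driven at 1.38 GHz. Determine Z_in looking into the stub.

Z_in ≈ +j26.5 Ω

λ = v/f = 0.83·c / 1.38 GHz = 0.18 m
βl = 2π·l/λ = 2π × 0.328 = 118°
tan(βl) = -1.89
For an open-circuited stub, Z_in = −jZ_0·cot(βl) = −jZ_0/tan(βl)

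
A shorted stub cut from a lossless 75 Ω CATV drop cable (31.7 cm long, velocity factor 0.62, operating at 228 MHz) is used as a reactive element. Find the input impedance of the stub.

λ = v/f = 0.62·c / 228 MHz = 0.816 m
βl = 2π·l/λ = 2π × 0.389 = 140°
tan(βl) = -0.842
For a shorted stub, Z_in = jZ_0·tan(βl)

Z_in ≈ −j63.2 Ω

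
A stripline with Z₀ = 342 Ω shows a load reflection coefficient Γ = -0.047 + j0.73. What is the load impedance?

Z_L = Z_0·(1 + Γ)/(1 − Γ) = 342·(0.953 + j0.73)/(1.05 − j0.73)

Z_L ≈ 97.6 + j306 Ω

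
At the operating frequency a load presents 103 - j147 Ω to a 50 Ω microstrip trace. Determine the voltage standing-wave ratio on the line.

VSWR ≈ 6.59

Γ = (Z_L − Z_0)/(Z_L + Z_0) = (53 − j147)/(153 − j147)
|Γ| = 156/212 = 0.736
VSWR = (1 + |Γ|)/(1 − |Γ|) = 1.74/0.264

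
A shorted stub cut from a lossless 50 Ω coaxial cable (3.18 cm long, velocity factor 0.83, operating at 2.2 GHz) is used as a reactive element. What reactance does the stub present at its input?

X_in ≈ -254 Ω (capacitive)

λ = v/f = 0.83·c / 2.2 GHz = 0.113 m
βl = 2π·l/λ = 2π × 0.281 = 101°
tan(βl) = -5.08
For a shorted stub, Z_in = jZ_0·tan(βl)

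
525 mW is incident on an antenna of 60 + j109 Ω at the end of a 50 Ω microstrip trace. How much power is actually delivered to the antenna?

P_delivered ≈ 263 mW

|Γ| = |(10 + j109)/(110 + j109)| = 0.707
|Γ|² = 0.5
P_refl = |Γ|²·P_inc = 262 mW, P_del = (1 − |Γ|²)·P_inc = 263 mW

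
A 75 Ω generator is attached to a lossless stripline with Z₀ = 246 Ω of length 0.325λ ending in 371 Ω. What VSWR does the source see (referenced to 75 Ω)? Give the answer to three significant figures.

βl = 2π × 0.325 = 117°
tan(βl) = -1.96
Z_in = Z_0·(Z_L + jZ_0·tanβl)/(Z_0 + jZ_L·tanβl) = 184 + j63 Ω
Γ_s = (Z_in − Z_s)/(Z_in + Z_s) = (109 + j63)/(259 + j63), |Γ_s| = 0.473
VSWR = (1 + |Γ_s|)/(1 − |Γ_s|)

VSWR ≈ 2.8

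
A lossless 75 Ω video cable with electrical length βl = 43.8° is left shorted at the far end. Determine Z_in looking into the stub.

Z_in ≈ +j71.9 Ω

tan(βl) = 0.959
For a shorted stub, Z_in = jZ_0·tan(βl)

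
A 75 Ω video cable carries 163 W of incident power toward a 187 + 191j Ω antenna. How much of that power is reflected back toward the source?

P_reflected ≈ 76 W

|Γ| = |(112 + j191)/(262 + j191)| = 0.683
|Γ|² = 0.466
P_refl = |Γ|²·P_inc = 76 W, P_del = (1 − |Γ|²)·P_inc = 87 W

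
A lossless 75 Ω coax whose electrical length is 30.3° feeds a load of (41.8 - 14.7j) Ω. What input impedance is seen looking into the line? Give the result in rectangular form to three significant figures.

Z_in ≈ 41.6 + j14 Ω

tan(βl) = tan(30.3°) = 0.584
Z_in = Z_0·(Z_L + jZ_0·tanβl)/(Z_0 + jZ_L·tanβl)
     = 75·(41.8 + j29.1)/(83.6 + j24.4)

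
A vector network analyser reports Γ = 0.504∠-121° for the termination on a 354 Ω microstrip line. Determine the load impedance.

Z_L ≈ 149 − j172 Ω

Z_L = Z_0·(1 + Γ)/(1 − Γ) = 354·(0.74 − j0.432)/(1.26 + j0.432)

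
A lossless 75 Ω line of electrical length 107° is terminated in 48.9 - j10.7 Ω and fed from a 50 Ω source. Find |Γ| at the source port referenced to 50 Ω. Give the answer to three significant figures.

tan(βl) = -3.27
Z_in = Z_0·(Z_L + jZ_0·tanβl)/(Z_0 + jZ_L·tanβl) = 118 − j6.68 Ω
Γ_s = (Z_in − Z_s)/(Z_in + Z_s) = (68.4 − j6.68)/(168 − j6.68), |Γ_s| = 0.408

|Γ| ≈ 0.408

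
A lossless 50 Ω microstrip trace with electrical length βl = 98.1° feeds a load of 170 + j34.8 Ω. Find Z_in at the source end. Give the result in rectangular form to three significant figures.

tan(βl) = tan(98.1°) = -7.03
Z_in = Z_0·(Z_L + jZ_0·tanβl)/(Z_0 + jZ_L·tanβl)
     = 50·(170 − j317)/(295 − j1190)

Z_in ≈ 14.1 + j3.63 Ω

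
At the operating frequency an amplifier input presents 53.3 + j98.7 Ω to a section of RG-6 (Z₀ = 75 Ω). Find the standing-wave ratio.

VSWR ≈ 4.32

Γ = (Z_L − Z_0)/(Z_L + Z_0) = (-21.7 + j98.7)/(128.3 + j98.7)
|Γ| = 101/162 = 0.624
VSWR = (1 + |Γ|)/(1 − |Γ|) = 1.62/0.376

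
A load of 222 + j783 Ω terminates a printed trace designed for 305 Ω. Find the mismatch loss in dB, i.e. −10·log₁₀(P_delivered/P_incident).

Γ = (-83 + j783)/(527 + j783), |Γ| = 0.834
|Γ|² = 0.696, so P_del/P_inc = 1 − |Γ|² = 0.304
ML = −10·log₁₀(1 − |Γ|²)

mismatch loss ≈ 5.17 dB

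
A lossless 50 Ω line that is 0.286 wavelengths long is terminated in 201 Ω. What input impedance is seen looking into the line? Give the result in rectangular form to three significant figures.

Z_in ≈ 13.1 + j10.8 Ω

βl = 2π × 0.286 = 103°
tan(βl) = tan(103°) = -4.35
Z_in = Z_0·(Z_L + jZ_0·tanβl)/(Z_0 + jZ_L·tanβl)
     = 50·(201 − j217)/(50 − j873)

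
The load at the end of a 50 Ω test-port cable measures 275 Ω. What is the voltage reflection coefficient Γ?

Γ = 0.692

Γ = (Z_L − Z_0)/(Z_L + Z_0) = (275 − 50)/(275 + 50) = 225/325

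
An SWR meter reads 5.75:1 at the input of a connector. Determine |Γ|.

|Γ| = (S − 1)/(S + 1) = (5.75 − 1)/(5.75 + 1) = 4.75/6.75

|Γ| ≈ 0.704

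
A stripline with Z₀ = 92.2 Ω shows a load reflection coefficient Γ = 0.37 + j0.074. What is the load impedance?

Z_L = Z_0·(1 + Γ)/(1 − Γ) = 92.2·(1.37 + j0.074)/(0.63 − j0.074)

Z_L ≈ 197 + j33.9 Ω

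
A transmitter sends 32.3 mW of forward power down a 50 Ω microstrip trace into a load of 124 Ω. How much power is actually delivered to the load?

P_delivered ≈ 26.5 mW

Γ = (124 − 50)/(124 + 50) = 0.425
|Γ|² = 0.181
P_refl = |Γ|²·P_inc = 5.84 mW, P_del = (1 − |Γ|²)·P_inc = 26.5 mW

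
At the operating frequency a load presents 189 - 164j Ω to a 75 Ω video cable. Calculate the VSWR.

VSWR ≈ 4.6

Γ = (Z_L − Z_0)/(Z_L + Z_0) = (114 − j164)/(264 − j164)
|Γ| = 200/311 = 0.643
VSWR = (1 + |Γ|)/(1 − |Γ|) = 1.64/0.357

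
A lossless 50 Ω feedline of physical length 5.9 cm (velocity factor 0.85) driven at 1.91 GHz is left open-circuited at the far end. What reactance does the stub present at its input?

X_in ≈ 131 Ω (inductive)

λ = v/f = 0.85·c / 1.91 GHz = 0.134 m
βl = 2π·l/λ = 2π × 0.442 = 159°
tan(βl) = -0.382
For an open-circuited stub, Z_in = −jZ_0·cot(βl) = −jZ_0/tan(βl)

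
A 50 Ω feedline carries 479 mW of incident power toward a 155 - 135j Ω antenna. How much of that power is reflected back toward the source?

P_reflected ≈ 233 mW

|Γ| = |(105 − j135)/(205 − j135)| = 0.697
|Γ|² = 0.485
P_refl = |Γ|²·P_inc = 233 mW, P_del = (1 − |Γ|²)·P_inc = 246 mW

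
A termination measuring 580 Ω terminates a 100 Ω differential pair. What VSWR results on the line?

Γ = (580 − 100)/(580 + 100) = 0.706
VSWR = (1 + 0.706)/(1 − 0.706)

VSWR ≈ 5.8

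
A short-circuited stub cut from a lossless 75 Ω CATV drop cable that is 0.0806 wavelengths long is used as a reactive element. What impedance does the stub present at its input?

Z_in ≈ +j41.6 Ω

βl = 2π × 0.0806 = 29°
tan(βl) = 0.555
For a short-circuited stub, Z_in = jZ_0·tan(βl)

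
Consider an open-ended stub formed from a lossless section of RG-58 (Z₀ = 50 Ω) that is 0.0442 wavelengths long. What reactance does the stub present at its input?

βl = 2π × 0.0442 = 15.9°
tan(βl) = 0.285
For an open-ended stub, Z_in = −jZ_0·cot(βl) = −jZ_0/tan(βl)

X_in ≈ -175 Ω (capacitive)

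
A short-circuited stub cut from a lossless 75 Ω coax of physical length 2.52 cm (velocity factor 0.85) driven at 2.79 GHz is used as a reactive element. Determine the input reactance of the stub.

X_in ≈ -460 Ω (capacitive)

λ = v/f = 0.85·c / 2.79 GHz = 0.0914 m
βl = 2π·l/λ = 2π × 0.276 = 99.3°
tan(βl) = -6.13
For a short-circuited stub, Z_in = jZ_0·tan(βl)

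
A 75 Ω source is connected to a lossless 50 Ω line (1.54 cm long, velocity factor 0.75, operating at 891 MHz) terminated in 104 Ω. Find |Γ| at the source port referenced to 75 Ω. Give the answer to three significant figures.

|Γ| ≈ 0.262

λ = v/f = 0.75·c / 891 MHz = 0.253 m
βl = 2π·l/λ = 2π × 0.061 = 22°
tan(βl) = 0.403
Z_in = Z_0·(Z_L + jZ_0·tanβl)/(Z_0 + jZ_L·tanβl) = 71 − j39.4 Ω
Γ_s = (Z_in − Z_s)/(Z_in + Z_s) = (-4.01 − j39.4)/(146 − j39.4), |Γ_s| = 0.262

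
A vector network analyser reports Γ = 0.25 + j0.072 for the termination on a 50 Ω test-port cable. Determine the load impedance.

Z_L ≈ 82.1 + j12.7 Ω

Z_L = Z_0·(1 + Γ)/(1 − Γ) = 50·(1.25 + j0.072)/(0.75 − j0.072)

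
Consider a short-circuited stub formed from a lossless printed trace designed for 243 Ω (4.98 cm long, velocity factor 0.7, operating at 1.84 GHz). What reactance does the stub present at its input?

X_in ≈ -103 Ω (capacitive)

λ = v/f = 0.7·c / 1.84 GHz = 0.114 m
βl = 2π·l/λ = 2π × 0.436 = 157°
tan(βl) = -0.423
For a short-circuited stub, Z_in = jZ_0·tan(βl)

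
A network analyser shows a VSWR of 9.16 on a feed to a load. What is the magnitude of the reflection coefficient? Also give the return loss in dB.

|Γ| ≈ 0.803; return loss ≈ 1.9 dB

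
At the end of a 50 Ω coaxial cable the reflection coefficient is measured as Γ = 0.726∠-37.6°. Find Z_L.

Z_L ≈ 62.8 − j118 Ω

Z_L = Z_0·(1 + Γ)/(1 − Γ) = 50·(1.58 − j0.443)/(0.425 + j0.443)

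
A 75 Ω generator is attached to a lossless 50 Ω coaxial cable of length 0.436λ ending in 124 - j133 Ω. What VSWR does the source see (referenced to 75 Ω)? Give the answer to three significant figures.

βl = 2π × 0.436 = 157°
tan(βl) = -0.425
Z_in = Z_0·(Z_L + jZ_0·tanβl)/(Z_0 + jZ_L·tanβl) = 130 + j134 Ω
Γ_s = (Z_in − Z_s)/(Z_in + Z_s) = (54.6 + j134)/(205 + j134), |Γ_s| = 0.591
VSWR = (1 + |Γ_s|)/(1 − |Γ_s|)

VSWR ≈ 3.89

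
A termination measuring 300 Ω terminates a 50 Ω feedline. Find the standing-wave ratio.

For a purely resistive load, VSWR = R_L/Z_0 or Z_0/R_L (whichever > 1) = 300/50

VSWR ≈ 6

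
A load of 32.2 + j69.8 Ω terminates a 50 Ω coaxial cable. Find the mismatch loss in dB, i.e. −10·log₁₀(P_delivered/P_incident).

mismatch loss ≈ 2.57 dB

Γ = (-17.8 + j69.8)/(82.2 + j69.8), |Γ| = 0.668
|Γ|² = 0.446, so P_del/P_inc = 1 − |Γ|² = 0.554
ML = −10·log₁₀(1 − |Γ|²)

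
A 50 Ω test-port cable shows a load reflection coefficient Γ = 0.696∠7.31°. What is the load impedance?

Z_L ≈ 249 + j85.4 Ω

Z_L = Z_0·(1 + Γ)/(1 − Γ) = 50·(1.69 + j0.0886)/(0.31 − j0.0886)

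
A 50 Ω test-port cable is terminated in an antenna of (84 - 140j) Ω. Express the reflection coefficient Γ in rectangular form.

Γ ≈ 0.643 − j0.373

Γ = (Z_L − Z_0)/(Z_L + Z_0) = (34 − j140)/(134 − j140)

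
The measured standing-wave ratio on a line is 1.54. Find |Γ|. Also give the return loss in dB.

|Γ| = (S − 1)/(S + 1) = (1.54 − 1)/(1.54 + 1) = 0.54/2.54
RL = −20·log₁₀|Γ| = −20·log₁₀(0.213)

|Γ| ≈ 0.213; return loss ≈ 13.4 dB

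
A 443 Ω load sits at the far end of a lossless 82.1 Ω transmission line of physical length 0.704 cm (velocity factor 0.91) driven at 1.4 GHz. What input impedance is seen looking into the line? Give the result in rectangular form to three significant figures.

λ = v/f = 0.91·c / 1.4 GHz = 0.195 m
βl = 2π·l/λ = 2π × 0.0361 = 13°
tan(βl) = tan(13°) = 0.231
Z_in = Z_0·(Z_L + jZ_0·tanβl)/(Z_0 + jZ_L·tanβl)
     = 82.1·(443 + j18.9)/(82.1 + j102)

Z_in ≈ 183 − j209 Ω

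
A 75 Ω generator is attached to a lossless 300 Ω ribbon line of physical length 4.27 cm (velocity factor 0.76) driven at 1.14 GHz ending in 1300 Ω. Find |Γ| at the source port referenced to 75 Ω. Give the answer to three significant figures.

|Γ| ≈ 0.409

λ = v/f = 0.76·c / 1.14 GHz = 0.2 m
βl = 2π·l/λ = 2π × 0.213 = 76.9°
tan(βl) = 4.28
Z_in = Z_0·(Z_L + jZ_0·tanβl)/(Z_0 + jZ_L·tanβl) = 72.8 − j66.1 Ω
Γ_s = (Z_in − Z_s)/(Z_in + Z_s) = (-2.21 − j66.1)/(148 − j66.1), |Γ_s| = 0.409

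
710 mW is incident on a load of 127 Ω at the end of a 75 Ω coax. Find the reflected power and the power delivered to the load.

Γ = (127 − 75)/(127 + 75) = 0.257
|Γ|² = 0.0663
P_refl = |Γ|²·P_inc = 47.1 mW, P_del = (1 − |Γ|²)·P_inc = 663 mW

P_reflected ≈ 47.1 mW; P_delivered ≈ 663 mW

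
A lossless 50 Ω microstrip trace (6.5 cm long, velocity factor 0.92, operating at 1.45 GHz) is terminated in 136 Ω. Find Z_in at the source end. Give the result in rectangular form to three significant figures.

λ = v/f = 0.92·c / 1.45 GHz = 0.19 m
βl = 2π·l/λ = 2π × 0.341 = 123°
tan(βl) = tan(123°) = -1.54
Z_in = Z_0·(Z_L + jZ_0·tanβl)/(Z_0 + jZ_L·tanβl)
     = 50·(136 − j77.2)/(50 − j210)

Z_in ≈ 24.7 + j26.5 Ω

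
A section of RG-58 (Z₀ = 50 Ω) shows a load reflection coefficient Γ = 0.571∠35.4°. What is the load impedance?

Z_L ≈ 85.3 + j83.7 Ω

Z_L = Z_0·(1 + Γ)/(1 − Γ) = 50·(1.47 + j0.331)/(0.535 − j0.331)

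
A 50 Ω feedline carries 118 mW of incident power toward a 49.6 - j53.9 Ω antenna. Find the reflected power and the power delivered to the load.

P_reflected ≈ 26.7 mW; P_delivered ≈ 91.3 mW

|Γ| = |(-0.4 − j53.9)/(99.6 − j53.9)| = 0.476
|Γ|² = 0.227
P_refl = |Γ|²·P_inc = 26.7 mW, P_del = (1 − |Γ|²)·P_inc = 91.3 mW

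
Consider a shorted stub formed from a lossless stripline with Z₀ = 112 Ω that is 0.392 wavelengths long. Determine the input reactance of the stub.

X_in ≈ -90.3 Ω (capacitive)

βl = 2π × 0.392 = 141°
tan(βl) = -0.806
For a shorted stub, Z_in = jZ_0·tan(βl)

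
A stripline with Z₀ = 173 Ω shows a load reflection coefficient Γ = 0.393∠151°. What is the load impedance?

Z_L ≈ 79.4 + j35.8 Ω

Z_L = Z_0·(1 + Γ)/(1 − Γ) = 173·(0.656 + j0.191)/(1.34 − j0.191)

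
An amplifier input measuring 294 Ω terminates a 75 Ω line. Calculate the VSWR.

VSWR ≈ 3.92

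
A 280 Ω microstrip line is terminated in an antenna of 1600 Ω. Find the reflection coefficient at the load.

Γ = (Z_L − Z_0)/(Z_L + Z_0) = (1600 − 280)/(1600 + 280) = 1320/1880

Γ = 0.702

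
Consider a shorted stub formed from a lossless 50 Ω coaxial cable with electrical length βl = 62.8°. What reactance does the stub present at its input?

X_in ≈ 97.3 Ω (inductive)

tan(βl) = 1.95
For a shorted stub, Z_in = jZ_0·tan(βl)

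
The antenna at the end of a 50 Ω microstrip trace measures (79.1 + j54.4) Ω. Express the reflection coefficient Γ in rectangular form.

Γ ≈ 0.342 + j0.277

Γ = (Z_L − Z_0)/(Z_L + Z_0) = (29.1 + j54.4)/(129.1 + j54.4)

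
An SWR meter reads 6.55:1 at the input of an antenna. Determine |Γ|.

|Γ| ≈ 0.735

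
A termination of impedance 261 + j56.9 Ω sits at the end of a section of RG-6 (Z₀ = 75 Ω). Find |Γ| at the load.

Γ = (Z_L − Z_0)/(Z_L + Z_0) = (186 + j56.9)/(336 + j56.9)
|Γ| = 195/341

|Γ| ≈ 0.571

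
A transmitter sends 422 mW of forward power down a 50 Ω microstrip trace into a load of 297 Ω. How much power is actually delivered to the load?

P_delivered ≈ 208 mW

Γ = (297 − 50)/(297 + 50) = 0.712
|Γ|² = 0.507
P_refl = |Γ|²·P_inc = 214 mW, P_del = (1 − |Γ|²)·P_inc = 208 mW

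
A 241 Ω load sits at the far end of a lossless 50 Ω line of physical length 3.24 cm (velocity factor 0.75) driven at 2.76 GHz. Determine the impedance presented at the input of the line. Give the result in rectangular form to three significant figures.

λ = v/f = 0.75·c / 2.76 GHz = 0.0815 m
βl = 2π·l/λ = 2π × 0.397 = 143°
tan(βl) = tan(143°) = -0.751
Z_in = Z_0·(Z_L + jZ_0·tanβl)/(Z_0 + jZ_L·tanβl)
     = 50·(241 − j37.6)/(50 − j181)

Z_in ≈ 26.7 + j59.2 Ω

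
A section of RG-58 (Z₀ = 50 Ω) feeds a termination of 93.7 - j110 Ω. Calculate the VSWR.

VSWR ≈ 4.78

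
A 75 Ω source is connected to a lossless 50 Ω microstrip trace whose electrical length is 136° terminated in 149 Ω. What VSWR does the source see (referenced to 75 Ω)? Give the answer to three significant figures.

tan(βl) = -0.966
Z_in = Z_0·(Z_L + jZ_0·tanβl)/(Z_0 + jZ_L·tanβl) = 31 + j41 Ω
Γ_s = (Z_in − Z_s)/(Z_in + Z_s) = (-44 + j41)/(106 + j41), |Γ_s| = 0.529
VSWR = (1 + |Γ_s|)/(1 − |Γ_s|)

VSWR ≈ 3.25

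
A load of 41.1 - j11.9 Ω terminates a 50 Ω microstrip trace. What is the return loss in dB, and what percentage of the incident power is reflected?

RL ≈ 15.8 dB; 2.62% of incident power reflected

Γ = (-8.9 − j11.9)/(91.1 − j11.9), |Γ| = 0.162
RL = −20·log₁₀(0.162) = 15.8 dB
P_refl/P_inc = |Γ|² = 0.0262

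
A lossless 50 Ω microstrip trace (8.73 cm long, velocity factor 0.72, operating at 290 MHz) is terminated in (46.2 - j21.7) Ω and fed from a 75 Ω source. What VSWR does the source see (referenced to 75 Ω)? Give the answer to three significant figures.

VSWR ≈ 2.36

λ = v/f = 0.72·c / 290 MHz = 0.745 m
βl = 2π·l/λ = 2π × 0.117 = 42.2°
tan(βl) = 0.907
Z_in = Z_0·(Z_L + jZ_0·tanβl)/(Z_0 + jZ_L·tanβl) = 31.8 − j2.18 Ω
Γ_s = (Z_in − Z_s)/(Z_in + Z_s) = (-43.2 − j2.18)/(107 − j2.18), |Γ_s| = 0.404
VSWR = (1 + |Γ_s|)/(1 − |Γ_s|)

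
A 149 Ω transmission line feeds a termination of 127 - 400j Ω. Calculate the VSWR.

VSWR ≈ 10.4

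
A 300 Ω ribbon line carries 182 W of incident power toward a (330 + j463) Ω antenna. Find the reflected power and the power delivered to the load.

P_reflected ≈ 64.1 W; P_delivered ≈ 118 W

|Γ| = |(30 + j463)/(630 + j463)| = 0.593
|Γ|² = 0.352
P_refl = |Γ|²·P_inc = 64.1 W, P_del = (1 − |Γ|²)·P_inc = 118 W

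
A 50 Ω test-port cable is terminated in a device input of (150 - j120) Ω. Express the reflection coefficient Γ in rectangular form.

Γ ≈ 0.632 − j0.221

Γ = (Z_L − Z_0)/(Z_L + Z_0) = (100 − j120)/(200 − j120)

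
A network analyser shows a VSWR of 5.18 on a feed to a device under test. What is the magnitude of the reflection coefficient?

|Γ| = (S − 1)/(S + 1) = (5.18 − 1)/(5.18 + 1) = 4.18/6.18

|Γ| ≈ 0.676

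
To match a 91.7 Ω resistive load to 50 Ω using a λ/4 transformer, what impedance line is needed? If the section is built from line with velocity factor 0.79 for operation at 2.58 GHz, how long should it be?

Z_qwt ≈ 67.7 Ω; length ≈ 2.3 cm

Z_qwt = √(Z_0·R_L) = √(50 × 91.7) = √4585
λ = 0.79·c/f = 0.0919 m, so l = λ/4 = 0.023 m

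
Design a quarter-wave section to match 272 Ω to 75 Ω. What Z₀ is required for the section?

Z_qwt = √(Z_0·R_L) = √(75 × 272) = √20400

Z_qwt ≈ 143 Ω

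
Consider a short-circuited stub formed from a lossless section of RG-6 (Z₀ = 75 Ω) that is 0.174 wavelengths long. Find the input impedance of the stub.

βl = 2π × 0.174 = 62.6°
tan(βl) = 1.93
For a short-circuited stub, Z_in = jZ_0·tan(βl)

Z_in ≈ +j145 Ω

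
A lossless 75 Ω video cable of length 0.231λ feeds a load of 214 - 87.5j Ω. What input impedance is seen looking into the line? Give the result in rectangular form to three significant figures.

Z_in ≈ 22.2 + j0.995 Ω

βl = 2π × 0.231 = 83.2°
tan(βl) = tan(83.2°) = 8.34
Z_in = Z_0·(Z_L + jZ_0·tanβl)/(Z_0 + jZ_L·tanβl)
     = 75·(214 + j538)/(804 + j1780)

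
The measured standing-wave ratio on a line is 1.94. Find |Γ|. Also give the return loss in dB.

|Γ| ≈ 0.32; return loss ≈ 9.9 dB

|Γ| = (S − 1)/(S + 1) = (1.94 − 1)/(1.94 + 1) = 0.94/2.94
RL = −20·log₁₀|Γ| = −20·log₁₀(0.32)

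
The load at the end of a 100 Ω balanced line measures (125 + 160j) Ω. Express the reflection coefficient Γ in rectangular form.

Γ ≈ 0.41 + j0.42

Γ = (Z_L − Z_0)/(Z_L + Z_0) = (25 + j160)/(225 + j160)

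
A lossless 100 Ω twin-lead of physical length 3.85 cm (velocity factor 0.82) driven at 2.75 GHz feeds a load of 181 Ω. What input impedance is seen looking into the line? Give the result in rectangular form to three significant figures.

λ = v/f = 0.82·c / 2.75 GHz = 0.0895 m
βl = 2π·l/λ = 2π × 0.43 = 155°
tan(βl) = tan(155°) = -0.468
Z_in = Z_0·(Z_L + jZ_0·tanβl)/(Z_0 + jZ_L·tanβl)
     = 100·(181 − j46.8)/(100 − j84.6)

Z_in ≈ 129 + j62 Ω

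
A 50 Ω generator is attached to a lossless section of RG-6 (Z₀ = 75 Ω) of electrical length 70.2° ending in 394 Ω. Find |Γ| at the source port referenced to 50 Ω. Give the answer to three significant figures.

|Γ| ≈ 0.602

tan(βl) = 2.78
Z_in = Z_0·(Z_L + jZ_0·tanβl)/(Z_0 + jZ_L·tanβl) = 16.1 − j25.9 Ω
Γ_s = (Z_in − Z_s)/(Z_in + Z_s) = (-33.9 − j25.9)/(66.1 − j25.9), |Γ_s| = 0.602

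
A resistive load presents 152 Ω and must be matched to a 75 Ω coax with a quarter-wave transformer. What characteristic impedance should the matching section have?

Z_qwt = √(Z_0·R_L) = √(75 × 152) = √11400

Z_qwt ≈ 107 Ω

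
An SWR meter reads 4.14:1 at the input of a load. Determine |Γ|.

|Γ| ≈ 0.611

|Γ| = (S − 1)/(S + 1) = (4.14 − 1)/(4.14 + 1) = 3.14/5.14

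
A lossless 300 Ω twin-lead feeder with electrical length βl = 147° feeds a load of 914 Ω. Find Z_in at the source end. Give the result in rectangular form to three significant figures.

tan(βl) = tan(147°) = -0.649
Z_in = Z_0·(Z_L + jZ_0·tanβl)/(Z_0 + jZ_L·tanβl)
     = 300·(914 − j195)/(300 − j594)

Z_in ≈ 264 + j328 Ω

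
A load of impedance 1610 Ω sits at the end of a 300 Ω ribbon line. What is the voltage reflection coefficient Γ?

Γ = (Z_L − Z_0)/(Z_L + Z_0) = (1610 − 300)/(1610 + 300) = 1310/1910

Γ = 0.686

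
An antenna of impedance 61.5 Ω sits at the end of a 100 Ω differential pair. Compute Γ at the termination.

Γ = (Z_L − Z_0)/(Z_L + Z_0) = (61.5 − 100)/(61.5 + 100) = -38.5/161.5

Γ = -0.238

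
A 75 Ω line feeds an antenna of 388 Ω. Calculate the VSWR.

Γ = (388 − 75)/(388 + 75) = 0.676
VSWR = (1 + 0.676)/(1 − 0.676)

VSWR ≈ 5.17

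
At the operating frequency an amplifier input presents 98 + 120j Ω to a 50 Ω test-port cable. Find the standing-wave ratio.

VSWR ≈ 5.22

Γ = (Z_L − Z_0)/(Z_L + Z_0) = (48 + j120)/(148 + j120)
|Γ| = 129/191 = 0.678
VSWR = (1 + |Γ|)/(1 − |Γ|) = 1.68/0.322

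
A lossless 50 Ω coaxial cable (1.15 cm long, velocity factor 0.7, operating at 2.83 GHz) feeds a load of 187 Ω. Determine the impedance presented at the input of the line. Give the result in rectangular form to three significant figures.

λ = v/f = 0.7·c / 2.83 GHz = 0.0742 m
βl = 2π·l/λ = 2π × 0.155 = 55.8°
tan(βl) = tan(55.8°) = 1.47
Z_in = Z_0·(Z_L + jZ_0·tanβl)/(Z_0 + jZ_L·tanβl)
     = 50·(187 + j73.5)/(50 + j275)

Z_in ≈ 18.9 − j30.6 Ω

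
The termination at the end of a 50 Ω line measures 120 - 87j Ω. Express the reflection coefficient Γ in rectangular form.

Γ ≈ 0.534 − j0.239

Γ = (Z_L − Z_0)/(Z_L + Z_0) = (70 − j87)/(170 − j87)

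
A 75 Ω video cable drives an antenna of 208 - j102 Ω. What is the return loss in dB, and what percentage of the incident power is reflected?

Γ = (133 − j102)/(283 − j102), |Γ| = 0.557
RL = −20·log₁₀(0.557) = 5.08 dB
P_refl/P_inc = |Γ|² = 0.31

RL ≈ 5.08 dB; 31% of incident power reflected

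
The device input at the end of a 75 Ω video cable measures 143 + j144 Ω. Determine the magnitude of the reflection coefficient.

|Γ| ≈ 0.61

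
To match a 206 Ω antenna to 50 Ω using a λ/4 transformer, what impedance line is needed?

Z_qwt = √(Z_0·R_L) = √(50 × 206) = √10300

Z_qwt ≈ 101 Ω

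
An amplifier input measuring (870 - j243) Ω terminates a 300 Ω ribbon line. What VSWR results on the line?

Γ = (Z_L − Z_0)/(Z_L + Z_0) = (570 − j243)/(1170 − j243)
|Γ| = 620/1190 = 0.519
VSWR = (1 + |Γ|)/(1 − |Γ|) = 1.52/0.481

VSWR ≈ 3.15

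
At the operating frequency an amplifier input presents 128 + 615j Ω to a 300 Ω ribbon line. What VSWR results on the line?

VSWR ≈ 12.5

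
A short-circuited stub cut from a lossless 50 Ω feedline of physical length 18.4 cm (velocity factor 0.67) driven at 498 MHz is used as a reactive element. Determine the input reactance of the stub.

X_in ≈ -14.2 Ω (capacitive)

λ = v/f = 0.67·c / 498 MHz = 0.404 m
βl = 2π·l/λ = 2π × 0.456 = 164°
tan(βl) = -0.285
For a short-circuited stub, Z_in = jZ_0·tan(βl)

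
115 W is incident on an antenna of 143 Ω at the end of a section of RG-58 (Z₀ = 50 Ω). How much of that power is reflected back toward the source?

Γ = (143 − 50)/(143 + 50) = 0.482
|Γ|² = 0.232
P_refl = |Γ|²·P_inc = 26.7 W, P_del = (1 − |Γ|²)·P_inc = 88.3 W

P_reflected ≈ 26.7 W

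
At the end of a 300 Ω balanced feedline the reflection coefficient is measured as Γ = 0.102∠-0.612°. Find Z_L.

Z_L ≈ 368 − j0.811 Ω

Z_L = Z_0·(1 + Γ)/(1 − Γ) = 300·(1.1 − j0.00109)/(0.898 + j0.00109)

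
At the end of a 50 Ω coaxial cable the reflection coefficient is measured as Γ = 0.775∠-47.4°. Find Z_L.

Z_L = Z_0·(1 + Γ)/(1 − Γ) = 50·(1.52 − j0.57)/(0.475 + j0.57)

Z_L ≈ 36.2 − j103 Ω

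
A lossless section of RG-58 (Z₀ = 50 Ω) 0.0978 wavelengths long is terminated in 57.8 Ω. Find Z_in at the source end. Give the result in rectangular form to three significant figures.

Z_in ≈ 52 − j7.13 Ω

βl = 2π × 0.0978 = 35.2°
tan(βl) = tan(35.2°) = 0.706
Z_in = Z_0·(Z_L + jZ_0·tanβl)/(Z_0 + jZ_L·tanβl)
     = 50·(57.8 + j35.3)/(50 + j40.8)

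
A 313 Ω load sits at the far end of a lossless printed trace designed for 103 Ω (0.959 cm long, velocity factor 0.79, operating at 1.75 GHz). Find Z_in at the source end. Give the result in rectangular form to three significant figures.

λ = v/f = 0.79·c / 1.75 GHz = 0.135 m
βl = 2π·l/λ = 2π × 0.0708 = 25.5°
tan(βl) = tan(25.5°) = 0.477
Z_in = Z_0·(Z_L + jZ_0·tanβl)/(Z_0 + jZ_L·tanβl)
     = 103·(313 + j49.1)/(103 + j149)

Z_in ≈ 124 − j130 Ω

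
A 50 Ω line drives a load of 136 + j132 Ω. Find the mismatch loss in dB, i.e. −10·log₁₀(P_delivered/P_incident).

Γ = (86 + j132)/(186 + j132), |Γ| = 0.691
|Γ|² = 0.477, so P_del/P_inc = 1 − |Γ|² = 0.523
ML = −10·log₁₀(1 − |Γ|²)

mismatch loss ≈ 2.82 dB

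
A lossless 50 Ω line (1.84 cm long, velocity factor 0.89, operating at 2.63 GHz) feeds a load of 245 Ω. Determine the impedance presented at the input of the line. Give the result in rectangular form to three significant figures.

λ = v/f = 0.89·c / 2.63 GHz = 0.102 m
βl = 2π·l/λ = 2π × 0.181 = 65.2°
tan(βl) = tan(65.2°) = 2.17
Z_in = Z_0·(Z_L + jZ_0·tanβl)/(Z_0 + jZ_L·tanβl)
     = 50·(245 + j108)/(50 + j531)

Z_in ≈ 12.3 − j21.9 Ω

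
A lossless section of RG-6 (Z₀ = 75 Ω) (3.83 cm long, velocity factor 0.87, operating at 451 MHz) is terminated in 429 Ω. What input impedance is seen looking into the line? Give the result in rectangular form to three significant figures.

Z_in ≈ 69.5 − j142 Ω

λ = v/f = 0.87·c / 451 MHz = 0.579 m
βl = 2π·l/λ = 2π × 0.0662 = 23.8°
tan(βl) = tan(23.8°) = 0.442
Z_in = Z_0·(Z_L + jZ_0·tanβl)/(Z_0 + jZ_L·tanβl)
     = 75·(429 + j33.1)/(75 + j189)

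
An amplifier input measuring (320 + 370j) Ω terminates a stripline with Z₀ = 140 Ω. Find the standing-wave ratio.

VSWR ≈ 5.6

Γ = (Z_L − Z_0)/(Z_L + Z_0) = (180 + j370)/(460 + j370)
|Γ| = 411/590 = 0.697
VSWR = (1 + |Γ|)/(1 − |Γ|) = 1.7/0.303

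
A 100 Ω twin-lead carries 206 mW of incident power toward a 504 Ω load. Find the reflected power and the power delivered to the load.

Γ = (504 − 100)/(504 + 100) = 0.669
|Γ|² = 0.447
P_refl = |Γ|²·P_inc = 92.2 mW, P_del = (1 − |Γ|²)·P_inc = 114 mW

P_reflected ≈ 92.2 mW; P_delivered ≈ 114 mW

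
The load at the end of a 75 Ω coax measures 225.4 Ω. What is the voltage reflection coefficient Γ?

Γ = 0.501

Γ = (Z_L − Z_0)/(Z_L + Z_0) = (225.4 − 75)/(225.4 + 75) = 150.4/300.4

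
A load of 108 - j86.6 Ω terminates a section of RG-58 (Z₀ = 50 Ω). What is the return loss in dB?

RL ≈ 4.75 dB

Γ = (58 − j86.6)/(158 − j86.6), |Γ| = 0.578
RL = −20·log₁₀|Γ| = −20·log₁₀(0.578)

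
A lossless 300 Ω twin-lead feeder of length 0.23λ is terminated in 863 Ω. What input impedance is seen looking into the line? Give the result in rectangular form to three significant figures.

βl = 2π × 0.23 = 82.8°
tan(βl) = tan(82.8°) = 7.92
Z_in = Z_0·(Z_L + jZ_0·tanβl)/(Z_0 + jZ_L·tanβl)
     = 300·(863 + j2370)/(300 + j6830)

Z_in ≈ 106 − j33.3 Ω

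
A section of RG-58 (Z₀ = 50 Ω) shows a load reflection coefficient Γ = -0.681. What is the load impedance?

Z_L = Z_0·(1 + Γ)/(1 − Γ) = 50·(0.319)/(1.68)

Z_L ≈ 9.49 Ω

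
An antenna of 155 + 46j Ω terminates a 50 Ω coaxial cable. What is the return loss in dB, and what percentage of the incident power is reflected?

Γ = (105 + j46)/(205 + j46), |Γ| = 0.546
RL = −20·log₁₀(0.546) = 5.26 dB
P_refl/P_inc = |Γ|² = 0.298

RL ≈ 5.26 dB; 29.8% of incident power reflected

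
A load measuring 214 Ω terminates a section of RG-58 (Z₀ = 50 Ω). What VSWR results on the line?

For a purely resistive load, VSWR = R_L/Z_0 or Z_0/R_L (whichever > 1) = 214/50

VSWR ≈ 4.28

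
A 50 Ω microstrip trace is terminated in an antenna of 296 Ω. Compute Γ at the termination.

Γ = (Z_L − Z_0)/(Z_L + Z_0) = (296 − 50)/(296 + 50) = 246/346

Γ = 0.711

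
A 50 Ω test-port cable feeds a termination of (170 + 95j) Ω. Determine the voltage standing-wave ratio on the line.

VSWR ≈ 4.54

Γ = (Z_L − Z_0)/(Z_L + Z_0) = (120 + j95)/(220 + j95)
|Γ| = 153/240 = 0.639
VSWR = (1 + |Γ|)/(1 − |Γ|) = 1.64/0.361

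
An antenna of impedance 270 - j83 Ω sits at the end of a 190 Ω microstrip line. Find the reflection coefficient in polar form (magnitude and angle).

Γ ≈ 0.247 ∠ -35.8°

Γ = (Z_L − Z_0)/(Z_L + Z_0) = (80 − j83)/(460 − j83)
|Γ| = 115/467 = 0.247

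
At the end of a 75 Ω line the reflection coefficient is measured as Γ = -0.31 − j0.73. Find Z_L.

Z_L ≈ 12.4 − j48.7 Ω

Z_L = Z_0·(1 + Γ)/(1 − Γ) = 75·(0.69 − j0.73)/(1.31 + j0.73)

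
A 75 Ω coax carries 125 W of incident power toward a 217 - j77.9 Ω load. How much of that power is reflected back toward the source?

|Γ| = |(142 − j77.9)/(292 − j77.9)| = 0.536
|Γ|² = 0.287
P_refl = |Γ|²·P_inc = 35.9 W, P_del = (1 − |Γ|²)·P_inc = 89.1 W

P_reflected ≈ 35.9 W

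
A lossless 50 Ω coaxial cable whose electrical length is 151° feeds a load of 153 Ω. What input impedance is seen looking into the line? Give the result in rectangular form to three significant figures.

Z_in ≈ 51.6 + j59.8 Ω

tan(βl) = tan(151°) = -0.554
Z_in = Z_0·(Z_L + jZ_0·tanβl)/(Z_0 + jZ_L·tanβl)
     = 50·(153 − j27.7)/(50 − j84.8)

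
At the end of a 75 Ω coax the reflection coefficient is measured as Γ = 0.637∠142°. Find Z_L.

Z_L ≈ 18.5 + j24.4 Ω

Z_L = Z_0·(1 + Γ)/(1 − Γ) = 75·(0.498 + j0.392)/(1.5 − j0.392)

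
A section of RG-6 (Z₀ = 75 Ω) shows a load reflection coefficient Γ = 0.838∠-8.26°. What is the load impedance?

Z_L = Z_0·(1 + Γ)/(1 − Γ) = 75·(1.83 − j0.12)/(0.171 + j0.12)

Z_L ≈ 512 − j414 Ω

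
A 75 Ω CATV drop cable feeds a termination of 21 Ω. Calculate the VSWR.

VSWR ≈ 3.57

Γ = (21 − 75)/(21 + 75) = -0.562
VSWR = (1 + 0.562)/(1 − 0.562)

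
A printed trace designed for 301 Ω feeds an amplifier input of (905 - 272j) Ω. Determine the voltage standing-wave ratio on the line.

VSWR ≈ 3.31

Γ = (Z_L − Z_0)/(Z_L + Z_0) = (604 − j272)/(1206 − j272)
|Γ| = 662/1240 = 0.536
VSWR = (1 + |Γ|)/(1 − |Γ|) = 1.54/0.464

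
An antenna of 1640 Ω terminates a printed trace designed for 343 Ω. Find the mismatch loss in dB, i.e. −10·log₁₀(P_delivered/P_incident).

Γ = (1640 − 343)/(1640 + 343) = 0.654
|Γ|² = 0.428, so P_del/P_inc = 1 − |Γ|² = 0.572
ML = −10·log₁₀(1 − |Γ|²)

mismatch loss ≈ 2.42 dB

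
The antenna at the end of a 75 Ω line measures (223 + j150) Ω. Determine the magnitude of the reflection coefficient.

Γ = (Z_L − Z_0)/(Z_L + Z_0) = (148 + j150)/(298 + j150)
|Γ| = 211/334

|Γ| ≈ 0.632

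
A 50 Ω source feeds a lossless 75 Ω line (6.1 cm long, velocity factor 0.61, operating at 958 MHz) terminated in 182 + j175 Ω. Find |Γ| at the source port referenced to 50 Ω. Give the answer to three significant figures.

λ = v/f = 0.61·c / 958 MHz = 0.191 m
βl = 2π·l/λ = 2π × 0.319 = 115°
tan(βl) = -2.15
Z_in = Z_0·(Z_L + jZ_0·tanβl)/(Z_0 + jZ_L·tanβl) = 16.1 + j16.3 Ω
Γ_s = (Z_in − Z_s)/(Z_in + Z_s) = (-33.9 + j16.3)/(66.1 + j16.3), |Γ_s| = 0.552

|Γ| ≈ 0.552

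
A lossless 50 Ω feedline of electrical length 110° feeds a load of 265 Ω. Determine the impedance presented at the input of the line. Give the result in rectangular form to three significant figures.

tan(βl) = tan(110°) = -2.75
Z_in = Z_0·(Z_L + jZ_0·tanβl)/(Z_0 + jZ_L·tanβl)
     = 50·(265 − j137)/(50 − j728)

Z_in ≈ 10.6 + j17.5 Ω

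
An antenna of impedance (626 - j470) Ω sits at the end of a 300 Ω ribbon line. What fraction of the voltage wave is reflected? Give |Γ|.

Γ = (Z_L − Z_0)/(Z_L + Z_0) = (326 − j470)/(926 − j470)
|Γ| = 572/1040

|Γ| ≈ 0.551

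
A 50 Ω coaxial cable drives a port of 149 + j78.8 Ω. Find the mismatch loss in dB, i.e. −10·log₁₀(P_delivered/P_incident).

mismatch loss ≈ 1.87 dB

Γ = (99 + j78.8)/(199 + j78.8), |Γ| = 0.591
|Γ|² = 0.349, so P_del/P_inc = 1 − |Γ|² = 0.651
ML = −10·log₁₀(1 − |Γ|²)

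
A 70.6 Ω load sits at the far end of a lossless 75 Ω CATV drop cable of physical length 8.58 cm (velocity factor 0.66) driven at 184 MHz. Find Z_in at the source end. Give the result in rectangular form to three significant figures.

Z_in ≈ 72.5 + j3.7 Ω

λ = v/f = 0.66·c / 184 MHz = 1.08 m
βl = 2π·l/λ = 2π × 0.0797 = 28.7°
tan(βl) = tan(28.7°) = 0.548
Z_in = Z_0·(Z_L + jZ_0·tanβl)/(Z_0 + jZ_L·tanβl)
     = 75·(70.6 + j41.1)/(75 + j38.7)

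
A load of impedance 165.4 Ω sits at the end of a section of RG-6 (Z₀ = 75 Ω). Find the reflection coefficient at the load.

Γ = 0.376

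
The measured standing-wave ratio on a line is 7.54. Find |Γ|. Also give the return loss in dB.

|Γ| ≈ 0.766; return loss ≈ 2.32 dB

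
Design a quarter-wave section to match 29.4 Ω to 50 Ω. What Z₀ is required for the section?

Z_qwt = √(Z_0·R_L) = √(50 × 29.4) = √1470

Z_qwt ≈ 38.3 Ω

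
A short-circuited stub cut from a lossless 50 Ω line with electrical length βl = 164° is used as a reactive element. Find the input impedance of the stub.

Z_in ≈ −j14.3 Ω

tan(βl) = -0.287
For a short-circuited stub, Z_in = jZ_0·tan(βl)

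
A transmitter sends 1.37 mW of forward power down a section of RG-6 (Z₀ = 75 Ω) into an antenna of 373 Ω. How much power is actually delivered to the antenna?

P_delivered ≈ 0.764 mW

Γ = (373 − 75)/(373 + 75) = 0.665
|Γ|² = 0.442
P_refl = |Γ|²·P_inc = 0.606 mW, P_del = (1 − |Γ|²)·P_inc = 0.764 mW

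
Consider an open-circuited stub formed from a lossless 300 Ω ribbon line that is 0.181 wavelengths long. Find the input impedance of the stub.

βl = 2π × 0.181 = 65.2°
tan(βl) = 2.16
For an open-circuited stub, Z_in = −jZ_0·cot(βl) = −jZ_0/tan(βl)

Z_in ≈ −j139 Ω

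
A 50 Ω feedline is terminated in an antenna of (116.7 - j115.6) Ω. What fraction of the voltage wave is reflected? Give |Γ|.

|Γ| ≈ 0.658

Γ = (Z_L − Z_0)/(Z_L + Z_0) = (66.7 − j115.6)/(166.7 − j115.6)
|Γ| = 133/203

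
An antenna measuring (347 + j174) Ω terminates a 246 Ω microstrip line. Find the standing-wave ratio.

VSWR ≈ 1.97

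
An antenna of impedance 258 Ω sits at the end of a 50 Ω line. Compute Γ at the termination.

Γ = (Z_L − Z_0)/(Z_L + Z_0) = (258 − 50)/(258 + 50) = 208/308

Γ = 0.675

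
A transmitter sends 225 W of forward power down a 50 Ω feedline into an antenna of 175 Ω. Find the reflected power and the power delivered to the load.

Γ = (175 − 50)/(175 + 50) = 0.556
|Γ|² = 0.309
P_refl = |Γ|²·P_inc = 69.4 W, P_del = (1 − |Γ|²)·P_inc = 156 W

P_reflected ≈ 69.4 W; P_delivered ≈ 156 W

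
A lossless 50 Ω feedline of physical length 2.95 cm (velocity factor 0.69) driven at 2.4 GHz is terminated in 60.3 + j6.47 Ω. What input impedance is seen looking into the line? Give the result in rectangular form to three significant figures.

λ = v/f = 0.69·c / 2.4 GHz = 0.0862 m
βl = 2π·l/λ = 2π × 0.342 = 123°
tan(βl) = tan(123°) = -1.53
Z_in = Z_0·(Z_L + jZ_0·tanβl)/(Z_0 + jZ_L·tanβl)
     = 50·(60.3 − j70.1)/(59.9 − j92.4)

Z_in ≈ 41.6 + j5.64 Ω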